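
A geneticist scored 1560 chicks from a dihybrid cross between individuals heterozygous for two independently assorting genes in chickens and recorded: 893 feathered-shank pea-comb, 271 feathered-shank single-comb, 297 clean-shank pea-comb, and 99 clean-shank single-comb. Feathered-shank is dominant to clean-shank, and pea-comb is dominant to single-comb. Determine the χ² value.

1.946

A dihybrid F₂ with independent assortment and complete dominance at both loci gives a 9:3:3:1 phenotypic ratio.
Total ratio parts = 16. Expected numbers out of 1560:
  feathered-shank pea-comb: 1560 × 9/16 = 877.5
  feathered-shank single-comb: 1560 × 3/16 = 292.5
  clean-shank pea-comb: 1560 × 3/16 = 292.5
  clean-shank single-comb: 1560 × 1/16 = 97.5
χ² = Σ (O − E)² / E
  feathered-shank pea-comb: (893 − 877.5)² / 877.5 = 0.2738
  feathered-shank single-comb: (271 − 292.5)² / 292.5 = 1.5803
  clean-shank pea-comb: (297 − 292.5)² / 292.5 = 0.0692
  clean-shank single-comb: (99 − 97.5)² / 97.5 = 0.0231
χ² = 0.2738 + 1.5803 + 0.0692 + 0.0231 = 1.9464 ≈ 1.946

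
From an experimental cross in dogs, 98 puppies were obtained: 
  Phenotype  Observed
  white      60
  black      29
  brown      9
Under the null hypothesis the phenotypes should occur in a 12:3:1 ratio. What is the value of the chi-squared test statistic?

Expected counts for N = 98 under a 12:3:1 ratio (total parts = 16):
  white: 98 × 12/16 = 73.5
  black: 98 × 3/16 = 18.375
  brown: 98 × 1/16 = 6.125
χ² = Σ (O − E)² / E
  white: (60 − 73.5)² / 73.5 = 2.4796
  black: (29 − 18.375)² / 18.375 = 6.1437
  brown: (9 − 6.125)² / 6.125 = 1.3495
χ² = 2.4796 + 6.1437 + 1.3495 = 9.9728 ≈ 9.973

9.973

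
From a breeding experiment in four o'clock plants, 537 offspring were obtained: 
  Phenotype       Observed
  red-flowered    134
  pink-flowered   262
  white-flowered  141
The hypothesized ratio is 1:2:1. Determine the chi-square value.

Under the 1:2:1 hypothesis (Σ ratio = 4, N = 537):
  red-flowered: 537 × 1/4 = 134.25
  pink-flowered: 537 × 2/4 = 268.5
  white-flowered: 537 × 1/4 = 134.25
χ² = Σ (O − E)² / E
  red-flowered: (134 − 134.25)² / 134.25 = 0.0005
  pink-flowered: (262 − 268.5)² / 268.5 = 0.1574
  white-flowered: (141 − 134.25)² / 134.25 = 0.3394
χ² = 0.0005 + 0.1574 + 0.3394 = 0.4973 ≈ 0.497

0.497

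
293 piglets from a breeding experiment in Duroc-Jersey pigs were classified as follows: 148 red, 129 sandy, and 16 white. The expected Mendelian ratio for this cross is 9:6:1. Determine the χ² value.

5.336

Total ratio parts = 16. Expected numbers out of 293:
  red: 293 × 9/16 = 164.8125
  sandy: 293 × 6/16 = 109.875
  white: 293 × 1/16 = 18.3125
χ² = Σ (O − E)² / E
  red: (148 − 164.8125)² / 164.8125 = 1.7150
  sandy: (129 − 109.875)² / 109.875 = 3.3289
  white: (16 − 18.3125)² / 18.3125 = 0.2920
χ² = 1.7150 + 3.3289 + 0.2920 = 5.3359 ≈ 5.336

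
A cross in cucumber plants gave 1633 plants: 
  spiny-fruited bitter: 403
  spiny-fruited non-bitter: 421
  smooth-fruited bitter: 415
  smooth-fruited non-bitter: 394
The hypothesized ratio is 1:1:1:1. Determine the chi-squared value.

1.075

Expected counts for N = 1633 under a 1:1:1:1 ratio (total parts = 4):
  spiny-fruited bitter: 1633 × 1/4 = 408.25
  spiny-fruited non-bitter: 1633 × 1/4 = 408.25
  smooth-fruited bitter: 1633 × 1/4 = 408.25
  smooth-fruited non-bitter: 1633 × 1/4 = 408.25
χ² = Σ (O − E)² / E
  spiny-fruited bitter: (403 − 408.25)² / 408.25 = 0.0675
  spiny-fruited non-bitter: (421 − 408.25)² / 408.25 = 0.3982
  smooth-fruited bitter: (415 − 408.25)² / 408.25 = 0.1116
  smooth-fruited non-bitter: (394 − 408.25)² / 408.25 = 0.4974
χ² = 0.0675 + 0.3982 + 0.1116 + 0.4974 = 1.0747 ≈ 1.075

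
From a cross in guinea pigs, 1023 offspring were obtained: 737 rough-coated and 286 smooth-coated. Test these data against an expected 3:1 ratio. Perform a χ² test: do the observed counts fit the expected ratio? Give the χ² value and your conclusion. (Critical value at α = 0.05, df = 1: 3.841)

4.771; not consistent

Under the 3:1 hypothesis (Σ ratio = 4, N = 1023):
  rough-coated: 1023 × 3/4 = 767.25
  smooth-coated: 1023 × 1/4 = 255.75
χ² = Σ (O − E)² / E
  rough-coated: (737 − 767.25)² / 767.25 = 1.1927
  smooth-coated: (286 − 255.75)² / 255.75 = 3.5780
χ² = 1.1927 + 3.5780 = 4.7707 ≈ 4.771
Degrees of freedom = 2 − 1 = 1; critical value at α = 0.05 is 3.841.
Since 4.771 > 3.841, we reject the null hypothesis — the data do not fit the 3:1 ratio.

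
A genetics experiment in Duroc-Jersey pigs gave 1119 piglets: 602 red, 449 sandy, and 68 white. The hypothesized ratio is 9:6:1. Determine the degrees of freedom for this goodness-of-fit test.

2

A goodness-of-fit test with 3 phenotype classes has df = 3 − 1 = 2.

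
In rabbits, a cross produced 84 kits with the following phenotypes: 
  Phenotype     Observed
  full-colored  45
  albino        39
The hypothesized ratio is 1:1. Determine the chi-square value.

Total ratio parts = 2. Expected numbers out of 84:
  full-colored: 84 × 1/2 = 42
  albino: 84 × 1/2 = 42
χ² = Σ (O − E)² / E
  full-colored: (45 − 42)² / 42 = 0.2143
  albino: (39 − 42)² / 42 = 0.2143
χ² = 0.2143 + 0.2143 = 0.4286 ≈ 0.429

0.429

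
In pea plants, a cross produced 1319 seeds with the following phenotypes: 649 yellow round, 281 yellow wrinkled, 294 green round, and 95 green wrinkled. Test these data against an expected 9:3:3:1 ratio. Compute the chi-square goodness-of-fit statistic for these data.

Under the 9:3:3:1 hypothesis (Σ ratio = 16, N = 1319):
  yellow round: 1319 × 9/16 = 741.9375
  yellow wrinkled: 1319 × 3/16 = 247.3125
  green round: 1319 × 3/16 = 247.3125
  green wrinkled: 1319 × 1/16 = 82.4375
χ² = Σ (O − E)² / E
  yellow round: (649 − 741.9375)² / 741.9375 = 11.6417
  yellow wrinkled: (281 − 247.3125)² / 247.3125 = 4.5887
  green round: (294 − 247.3125)² / 247.3125 = 8.8136
  green wrinkled: (95 − 82.4375)² / 82.4375 = 1.9144
χ² = 11.6417 + 4.5887 + 8.8136 + 1.9144 = 26.9584 ≈ 26.958

26.958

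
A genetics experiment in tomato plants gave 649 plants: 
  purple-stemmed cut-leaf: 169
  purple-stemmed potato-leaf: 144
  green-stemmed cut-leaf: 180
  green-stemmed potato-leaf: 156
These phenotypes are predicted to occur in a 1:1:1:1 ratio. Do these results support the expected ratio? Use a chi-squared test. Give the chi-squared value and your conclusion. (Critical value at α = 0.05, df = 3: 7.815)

The 1:1:1:1 ratio has 4 parts, so with N = 649 the expected counts are:
  purple-stemmed cut-leaf: 649 × 1/4 = 162.25
  purple-stemmed potato-leaf: 649 × 1/4 = 162.25
  green-stemmed cut-leaf: 649 × 1/4 = 162.25
  green-stemmed potato-leaf: 649 × 1/4 = 162.25
χ² = Σ (O − E)² / E
  purple-stemmed cut-leaf: (169 − 162.25)² / 162.25 = 0.2808
  purple-stemmed potato-leaf: (144 − 162.25)² / 162.25 = 2.0528
  green-stemmed cut-leaf: (180 − 162.25)² / 162.25 = 1.9418
  green-stemmed potato-leaf: (156 − 162.25)² / 162.25 = 0.2408
χ² = 0.2808 + 2.0528 + 1.9418 + 0.2408 = 4.5162 ≈ 4.516
Degrees of freedom = 4 − 1 = 3; critical value at α = 0.05 is 7.815.
Since 4.516 < 7.815, we fail to reject the null hypothesis — the data are consistent with the 1:1:1:1 ratio.

4.516; consistent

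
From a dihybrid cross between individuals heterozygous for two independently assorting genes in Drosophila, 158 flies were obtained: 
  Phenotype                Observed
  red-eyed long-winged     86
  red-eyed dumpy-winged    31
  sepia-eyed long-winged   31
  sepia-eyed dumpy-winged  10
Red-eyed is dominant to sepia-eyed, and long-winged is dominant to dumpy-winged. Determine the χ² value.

A dihybrid F₂ with independent assortment and complete dominance at both loci gives a 9:3:3:1 phenotypic ratio.
Expected counts for N = 158 under a 9:3:3:1 ratio (total parts = 16):
  red-eyed long-winged: 158 × 9/16 = 88.875
  red-eyed dumpy-winged: 158 × 3/16 = 29.625
  sepia-eyed long-winged: 158 × 3/16 = 29.625
  sepia-eyed dumpy-winged: 158 × 1/16 = 9.875
χ² = Σ (O − E)² / E
  red-eyed long-winged: (86 − 88.875)² / 88.875 = 0.0930
  red-eyed dumpy-winged: (31 − 29.625)² / 29.625 = 0.0638
  sepia-eyed long-winged: (31 − 29.625)² / 29.625 = 0.0638
  sepia-eyed dumpy-winged: (10 − 9.875)² / 9.875 = 0.0016
χ² = 0.0930 + 0.0638 + 0.0638 + 0.0016 = 0.2222 ≈ 0.222

0.222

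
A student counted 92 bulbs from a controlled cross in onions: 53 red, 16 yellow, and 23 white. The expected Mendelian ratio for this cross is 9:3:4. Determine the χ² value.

Under the 9:3:4 hypothesis (Σ ratio = 16, N = 92):
  red: 92 × 9/16 = 51.75
  yellow: 92 × 3/16 = 17.25
  white: 92 × 4/16 = 23
χ² = Σ (O − E)² / E
  red: (53 − 51.75)² / 51.75 = 0.0302
  yellow: (16 − 17.25)² / 17.25 = 0.0906
  white: (23 − 23)² / 23 = 0.0000
χ² = 0.0302 + 0.0906 + 0.0000 = 0.1208 ≈ 0.121

0.121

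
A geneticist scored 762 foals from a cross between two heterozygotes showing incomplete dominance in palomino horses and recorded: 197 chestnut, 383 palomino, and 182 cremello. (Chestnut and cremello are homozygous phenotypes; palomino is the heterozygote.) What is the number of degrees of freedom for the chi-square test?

With incomplete dominance, a heterozygote × heterozygote cross gives a 1:2:1 phenotypic ratio.
A goodness-of-fit test with 3 phenotype classes has df = 3 − 1 = 2.

2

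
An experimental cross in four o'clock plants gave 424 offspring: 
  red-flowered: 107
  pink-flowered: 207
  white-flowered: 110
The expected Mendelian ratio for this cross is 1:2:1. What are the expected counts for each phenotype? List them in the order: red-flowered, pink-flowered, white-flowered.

Under the 1:2:1 hypothesis (Σ ratio = 4, N = 424):
  red-flowered: 424 × 1/4 = 106
  pink-flowered: 424 × 2/4 = 212
  white-flowered: 424 × 1/4 = 106

106, 212, 106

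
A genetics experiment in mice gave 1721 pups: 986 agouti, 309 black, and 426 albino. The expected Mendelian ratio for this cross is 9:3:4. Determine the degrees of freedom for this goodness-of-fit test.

A goodness-of-fit test with 3 phenotype classes has df = 3 − 1 = 2.

2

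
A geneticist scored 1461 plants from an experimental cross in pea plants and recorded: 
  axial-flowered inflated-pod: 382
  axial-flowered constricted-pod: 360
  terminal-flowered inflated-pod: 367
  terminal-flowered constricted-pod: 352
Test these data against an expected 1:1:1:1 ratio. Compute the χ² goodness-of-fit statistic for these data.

1.333

Total ratio parts = 4. Expected numbers out of 1461:
  axial-flowered inflated-pod: 1461 × 1/4 = 365.25
  axial-flowered constricted-pod: 1461 × 1/4 = 365.25
  terminal-flowered inflated-pod: 1461 × 1/4 = 365.25
  terminal-flowered constricted-pod: 1461 × 1/4 = 365.25
χ² = Σ (O − E)² / E
  axial-flowered inflated-pod: (382 − 365.25)² / 365.25 = 0.7681
  axial-flowered constricted-pod: (360 − 365.25)² / 365.25 = 0.0755
  terminal-flowered inflated-pod: (367 − 365.25)² / 365.25 = 0.0084
  terminal-flowered constricted-pod: (352 − 365.25)² / 365.25 = 0.4807
χ² = 0.7681 + 0.0755 + 0.0084 + 0.4807 = 1.3327 ≈ 1.333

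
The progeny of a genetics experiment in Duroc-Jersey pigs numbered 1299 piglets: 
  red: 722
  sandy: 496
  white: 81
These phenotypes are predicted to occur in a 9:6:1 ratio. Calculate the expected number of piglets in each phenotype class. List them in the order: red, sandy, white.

Under the 9:6:1 hypothesis (Σ ratio = 16, N = 1299):
  red: 1299 × 9/16 = 730.6875
  sandy: 1299 × 6/16 = 487.125
  white: 1299 × 1/16 = 81.1875

730.6875, 487.125, 81.1875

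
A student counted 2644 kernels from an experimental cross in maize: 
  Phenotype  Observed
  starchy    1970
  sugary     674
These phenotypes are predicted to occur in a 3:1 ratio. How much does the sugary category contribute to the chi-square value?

Expected counts for N = 2644 under a 3:1 ratio (total parts = 4):
  starchy: 2644 × 3/4 = 1983
  sugary: 2644 × 1/4 = 661
Contribution of sugary: (674 − 661)² / 661 = 0.2557

0.256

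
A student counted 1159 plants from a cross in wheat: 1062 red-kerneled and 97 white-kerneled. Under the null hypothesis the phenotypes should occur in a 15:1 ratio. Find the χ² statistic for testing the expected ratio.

Under the 15:1 hypothesis (Σ ratio = 16, N = 1159):
  red-kerneled: 1159 × 15/16 = 1086.5625
  white-kerneled: 1159 × 1/16 = 72.4375
χ² = Σ (O − E)² / E
  red-kerneled: (1062 − 1086.5625)² / 1086.5625 = 0.5553
  white-kerneled: (97 − 72.4375)² / 72.4375 = 8.3288
χ² = 0.5553 + 8.3288 = 8.8841 ≈ 8.884

8.884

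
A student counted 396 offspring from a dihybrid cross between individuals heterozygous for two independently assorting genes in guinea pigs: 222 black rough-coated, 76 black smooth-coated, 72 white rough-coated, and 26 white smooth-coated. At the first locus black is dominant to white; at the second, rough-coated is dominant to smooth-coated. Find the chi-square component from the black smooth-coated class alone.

A dihybrid F₂ with independent assortment and complete dominance at both loci gives a 9:3:3:1 phenotypic ratio.
Under the 9:3:3:1 hypothesis (Σ ratio = 16, N = 396):
  black rough-coated: 396 × 9/16 = 222.75
  black smooth-coated: 396 × 3/16 = 74.25
  white rough-coated: 396 × 3/16 = 74.25
  white smooth-coated: 396 × 1/16 = 24.75
Contribution of black smooth-coated: (76 − 74.25)² / 74.25 = 0.0412

0.041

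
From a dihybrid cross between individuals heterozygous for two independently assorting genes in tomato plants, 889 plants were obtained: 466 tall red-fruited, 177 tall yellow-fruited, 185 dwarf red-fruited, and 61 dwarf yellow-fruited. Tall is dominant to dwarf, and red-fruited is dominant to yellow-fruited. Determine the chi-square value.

A dihybrid F₂ with independent assortment and complete dominance at both loci gives a 9:3:3:1 phenotypic ratio.
Under the 9:3:3:1 hypothesis (Σ ratio = 16, N = 889):
  tall red-fruited: 889 × 9/16 = 500.0625
  tall yellow-fruited: 889 × 3/16 = 166.6875
  dwarf red-fruited: 889 × 3/16 = 166.6875
  dwarf yellow-fruited: 889 × 1/16 = 55.5625
χ² = Σ (O − E)² / E
  tall red-fruited: (466 − 500.0625)² / 500.0625 = 2.3202
  tall yellow-fruited: (177 − 166.6875)² / 166.6875 = 0.6380
  dwarf red-fruited: (185 − 166.6875)² / 166.6875 = 2.0118
  dwarf yellow-fruited: (61 − 55.5625)² / 55.5625 = 0.5321
χ² = 2.3202 + 0.6380 + 2.0118 + 0.5321 = 5.5021 ≈ 5.502

5.502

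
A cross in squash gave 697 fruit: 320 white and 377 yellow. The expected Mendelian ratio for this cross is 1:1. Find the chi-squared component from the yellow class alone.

2.331

Expected counts for N = 697 under a 1:1 ratio (total parts = 2):
  white: 697 × 1/2 = 348.5
  yellow: 697 × 1/2 = 348.5
Contribution of yellow: (377 − 348.5)² / 348.5 = 2.3307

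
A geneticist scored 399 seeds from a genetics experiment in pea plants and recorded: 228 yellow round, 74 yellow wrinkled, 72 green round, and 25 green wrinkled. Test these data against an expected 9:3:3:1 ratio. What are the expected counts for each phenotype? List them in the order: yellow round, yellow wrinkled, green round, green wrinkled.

224.4375, 74.8125, 74.8125, 24.9375

Total ratio parts = 16. Expected numbers out of 399:
  yellow round: 399 × 9/16 = 224.4375
  yellow wrinkled: 399 × 3/16 = 74.8125
  green round: 399 × 3/16 = 74.8125
  green wrinkled: 399 × 1/16 = 24.9375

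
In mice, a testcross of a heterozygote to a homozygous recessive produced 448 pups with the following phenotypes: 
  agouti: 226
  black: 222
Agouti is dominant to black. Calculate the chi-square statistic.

A testcross of a heterozygote (Aa × aa) gives a 1:1 phenotypic ratio.
Under the 1:1 hypothesis (Σ ratio = 2, N = 448):
  agouti: 448 × 1/2 = 224
  black: 448 × 1/2 = 224
χ² = Σ (O − E)² / E
  agouti: (226 − 224)² / 224 = 0.0179
  black: (222 − 224)² / 224 = 0.0179
χ² = 0.0179 + 0.0179 = 0.0358 ≈ 0.036

0.036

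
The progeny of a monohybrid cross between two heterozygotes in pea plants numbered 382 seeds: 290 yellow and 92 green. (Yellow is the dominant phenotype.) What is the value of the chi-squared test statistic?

0.171

For a monohybrid cross between heterozygotes with complete dominance, the expected phenotypic ratio is 3:1.
Expected counts for N = 382 under a 3:1 ratio (total parts = 4):
  yellow: 382 × 3/4 = 286.5
  green: 382 × 1/4 = 95.5
χ² = Σ (O − E)² / E
  yellow: (290 − 286.5)² / 286.5 = 0.0428
  green: (92 − 95.5)² / 95.5 = 0.1283
χ² = 0.0428 + 0.1283 = 0.1711 ≈ 0.171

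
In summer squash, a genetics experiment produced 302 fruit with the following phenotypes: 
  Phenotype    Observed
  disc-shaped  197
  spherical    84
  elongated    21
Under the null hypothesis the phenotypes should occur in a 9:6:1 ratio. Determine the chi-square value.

12.125

The 9:6:1 ratio has 16 parts, so with N = 302 the expected counts are:
  disc-shaped: 302 × 9/16 = 169.875
  spherical: 302 × 6/16 = 113.25
  elongated: 302 × 1/16 = 18.875
χ² = Σ (O − E)² / E
  disc-shaped: (197 − 169.875)² / 169.875 = 4.3312
  spherical: (84 − 113.25)² / 113.25 = 7.5546
  elongated: (21 − 18.875)² / 18.875 = 0.2392
χ² = 4.3312 + 7.5546 + 0.2392 = 12.125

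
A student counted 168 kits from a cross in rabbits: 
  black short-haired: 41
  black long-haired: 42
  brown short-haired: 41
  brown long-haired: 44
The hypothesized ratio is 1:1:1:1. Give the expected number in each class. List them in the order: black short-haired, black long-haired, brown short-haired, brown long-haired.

42, 42, 42, 42

Expected counts for N = 168 under a 1:1:1:1 ratio (total parts = 4):
  black short-haired: 168 × 1/4 = 42
  black long-haired: 168 × 1/4 = 42
  brown short-haired: 168 × 1/4 = 42
  brown long-haired: 168 × 1/4 = 42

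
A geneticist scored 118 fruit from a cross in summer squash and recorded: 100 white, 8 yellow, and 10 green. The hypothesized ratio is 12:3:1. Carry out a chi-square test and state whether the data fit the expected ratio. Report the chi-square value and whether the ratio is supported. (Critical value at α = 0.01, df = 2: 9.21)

Under the 12:3:1 hypothesis (Σ ratio = 16, N = 118):
  white: 118 × 12/16 = 88.5
  yellow: 118 × 3/16 = 22.125
  green: 118 × 1/16 = 7.375
χ² = Σ (O − E)² / E
  white: (100 − 88.5)² / 88.5 = 1.4944
  yellow: (8 − 22.125)² / 22.125 = 9.0177
  green: (10 − 7.375)² / 7.375 = 0.9343
χ² = 1.4944 + 9.0177 + 0.9343 = 11.4464 ≈ 11.446
Degrees of freedom = 3 − 1 = 2; critical value at α = 0.01 is 9.21.
Since 11.446 > 9.21, we reject the null hypothesis — the data do not fit the 12:3:1 ratio.

11.446; not consistent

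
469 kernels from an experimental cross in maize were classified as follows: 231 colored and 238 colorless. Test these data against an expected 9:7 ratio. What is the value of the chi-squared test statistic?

Total ratio parts = 16. Expected numbers out of 469:
  colored: 469 × 9/16 = 263.8125
  colorless: 469 × 7/16 = 205.1875
χ² = Σ (O − E)² / E
  colored: (231 − 263.8125)² / 263.8125 = 4.0812
  colorless: (238 − 205.1875)² / 205.1875 = 5.2472
χ² = 4.0812 + 5.2472 = 9.3284 ≈ 9.328

9.328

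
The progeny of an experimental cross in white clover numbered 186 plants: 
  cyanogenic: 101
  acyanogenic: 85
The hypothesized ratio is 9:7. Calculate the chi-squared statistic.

Under the 9:7 hypothesis (Σ ratio = 16, N = 186):
  cyanogenic: 186 × 9/16 = 104.625
  acyanogenic: 186 × 7/16 = 81.375
χ² = Σ (O − E)² / E
  cyanogenic: (101 − 104.625)² / 104.625 = 0.1256
  acyanogenic: (85 − 81.375)² / 81.375 = 0.1615
χ² = 0.1256 + 0.1615 = 0.2871 ≈ 0.287

0.287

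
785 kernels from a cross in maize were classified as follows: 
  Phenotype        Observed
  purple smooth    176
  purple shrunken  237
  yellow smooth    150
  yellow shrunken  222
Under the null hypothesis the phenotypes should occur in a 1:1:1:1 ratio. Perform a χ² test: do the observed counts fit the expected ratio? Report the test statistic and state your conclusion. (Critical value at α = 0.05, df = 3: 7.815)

Total ratio parts = 4. Expected numbers out of 785:
  purple smooth: 785 × 1/4 = 196.25
  purple shrunken: 785 × 1/4 = 196.25
  yellow smooth: 785 × 1/4 = 196.25
  yellow shrunken: 785 × 1/4 = 196.25
χ² = Σ (O − E)² / E
  purple smooth: (176 − 196.25)² / 196.25 = 2.0895
  purple shrunken: (237 − 196.25)² / 196.25 = 8.4615
  yellow smooth: (150 − 196.25)² / 196.25 = 10.8997
  yellow shrunken: (222 − 196.25)² / 196.25 = 3.3787
χ² = 2.0895 + 8.4615 + 10.8997 + 3.3787 = 24.8294 ≈ 24.829
Degrees of freedom = 4 − 1 = 3; critical value at α = 0.05 is 7.815.
Since 24.829 > 7.815, we reject the null hypothesis — the data do not fit the 1:1:1:1 ratio.

24.829; not consistent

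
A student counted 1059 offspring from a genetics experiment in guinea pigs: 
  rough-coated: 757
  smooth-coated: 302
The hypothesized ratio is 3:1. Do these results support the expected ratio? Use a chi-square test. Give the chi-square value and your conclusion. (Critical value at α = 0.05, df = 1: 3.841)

6.988; not consistent

Total ratio parts = 4. Expected numbers out of 1059:
  rough-coated: 1059 × 3/4 = 794.25
  smooth-coated: 1059 × 1/4 = 264.75
χ² = Σ (O − E)² / E
  rough-coated: (757 − 794.25)² / 794.25 = 1.7470
  smooth-coated: (302 − 264.75)² / 264.75 = 5.2410
χ² = 1.7470 + 5.2410 = 6.988
Degrees of freedom = 2 − 1 = 1; critical value at α = 0.05 is 3.841.
Since 6.988 > 3.841, we reject the null hypothesis — the data do not fit the 3:1 ratio.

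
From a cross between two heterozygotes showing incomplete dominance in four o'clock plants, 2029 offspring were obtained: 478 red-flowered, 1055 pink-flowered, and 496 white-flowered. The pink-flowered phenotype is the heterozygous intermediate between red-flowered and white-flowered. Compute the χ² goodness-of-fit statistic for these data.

3.553

With incomplete dominance, a heterozygote × heterozygote cross gives a 1:2:1 phenotypic ratio.
Total ratio parts = 4. Expected numbers out of 2029:
  red-flowered: 2029 × 1/4 = 507.25
  pink-flowered: 2029 × 2/4 = 1014.5
  white-flowered: 2029 × 1/4 = 507.25
χ² = Σ (O − E)² / E
  red-flowered: (478 − 507.25)² / 507.25 = 1.6867
  pink-flowered: (1055 − 1014.5)² / 1014.5 = 1.6168
  white-flowered: (496 − 507.25)² / 507.25 = 0.2495
χ² = 1.6867 + 1.6168 + 0.2495 = 3.553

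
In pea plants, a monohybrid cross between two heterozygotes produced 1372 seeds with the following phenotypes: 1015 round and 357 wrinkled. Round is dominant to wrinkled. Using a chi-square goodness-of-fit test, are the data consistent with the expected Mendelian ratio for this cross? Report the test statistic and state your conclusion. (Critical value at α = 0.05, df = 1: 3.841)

For a monohybrid cross between heterozygotes with complete dominance, the expected phenotypic ratio is 3:1.
The 3:1 ratio has 4 parts, so with N = 1372 the expected counts are:
  round: 1372 × 3/4 = 1029
  wrinkled: 1372 × 1/4 = 343
χ² = Σ (O − E)² / E
  round: (1015 − 1029)² / 1029 = 0.1905
  wrinkled: (357 − 343)² / 343 = 0.5714
χ² = 0.1905 + 0.5714 = 0.7619 ≈ 0.762
Degrees of freedom = 2 − 1 = 1; critical value at α = 0.05 is 3.841.
Since 0.762 < 3.841, we fail to reject the null hypothesis — the data are consistent with the 3:1 ratio.

0.762; consistent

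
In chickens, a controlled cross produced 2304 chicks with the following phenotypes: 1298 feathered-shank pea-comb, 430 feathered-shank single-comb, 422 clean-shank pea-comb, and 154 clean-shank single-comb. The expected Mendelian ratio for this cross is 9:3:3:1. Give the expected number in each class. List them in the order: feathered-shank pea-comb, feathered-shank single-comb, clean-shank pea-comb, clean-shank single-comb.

Under the 9:3:3:1 hypothesis (Σ ratio = 16, N = 2304):
  feathered-shank pea-comb: 2304 × 9/16 = 1296
  feathered-shank single-comb: 2304 × 3/16 = 432
  clean-shank pea-comb: 2304 × 3/16 = 432
  clean-shank single-comb: 2304 × 1/16 = 144

1296, 432, 432, 144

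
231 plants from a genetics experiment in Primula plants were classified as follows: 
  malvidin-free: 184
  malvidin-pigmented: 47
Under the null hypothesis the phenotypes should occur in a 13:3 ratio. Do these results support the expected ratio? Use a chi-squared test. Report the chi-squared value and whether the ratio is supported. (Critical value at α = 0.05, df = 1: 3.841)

Total ratio parts = 16. Expected numbers out of 231:
  malvidin-free: 231 × 13/16 = 187.6875
  malvidin-pigmented: 231 × 3/16 = 43.3125
χ² = Σ (O − E)² / E
  malvidin-free: (184 − 187.6875)² / 187.6875 = 0.0724
  malvidin-pigmented: (47 − 43.3125)² / 43.3125 = 0.3139
χ² = 0.0724 + 0.3139 = 0.3863 ≈ 0.386
Degrees of freedom = 2 − 1 = 1; critical value at α = 0.05 is 3.841.
Since 0.386 < 3.841, we fail to reject the null hypothesis — the data are consistent with the 13:3 ratio.

0.386; consistent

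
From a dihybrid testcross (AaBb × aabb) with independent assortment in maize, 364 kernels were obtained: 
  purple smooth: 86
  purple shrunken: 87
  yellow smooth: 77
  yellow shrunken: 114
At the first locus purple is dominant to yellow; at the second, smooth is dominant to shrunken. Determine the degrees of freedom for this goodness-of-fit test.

3

A dihybrid testcross with independent assortment gives a 1:1:1:1 ratio.
A goodness-of-fit test with 4 phenotype classes has df = 4 − 1 = 3.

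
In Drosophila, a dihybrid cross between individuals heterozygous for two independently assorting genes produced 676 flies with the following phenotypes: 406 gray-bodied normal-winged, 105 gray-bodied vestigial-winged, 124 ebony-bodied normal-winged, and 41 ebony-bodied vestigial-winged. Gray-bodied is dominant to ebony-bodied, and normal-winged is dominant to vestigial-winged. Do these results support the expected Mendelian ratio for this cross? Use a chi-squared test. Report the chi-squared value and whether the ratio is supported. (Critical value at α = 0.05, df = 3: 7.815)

A dihybrid F₂ with independent assortment and complete dominance at both loci gives a 9:3:3:1 phenotypic ratio.
The 9:3:3:1 ratio has 16 parts, so with N = 676 the expected counts are:
  gray-bodied normal-winged: 676 × 9/16 = 380.25
  gray-bodied vestigial-winged: 676 × 3/16 = 126.75
  ebony-bodied normal-winged: 676 × 3/16 = 126.75
  ebony-bodied vestigial-winged: 676 × 1/16 = 42.25
χ² = Σ (O − E)² / E
  gray-bodied normal-winged: (406 − 380.25)² / 380.25 = 1.7438
  gray-bodied vestigial-winged: (105 − 126.75)² / 126.75 = 3.7322
  ebony-bodied normal-winged: (124 − 126.75)² / 126.75 = 0.0597
  ebony-bodied vestigial-winged: (41 − 42.25)² / 42.25 = 0.0370
χ² = 1.7438 + 3.7322 + 0.0597 + 0.0370 = 5.5727 ≈ 5.573
Degrees of freedom = 4 − 1 = 3; critical value at α = 0.05 is 7.815.
Since 5.573 < 7.815, we fail to reject the null hypothesis — the data are consistent with the 9:3:3:1 ratio.

5.573; consistent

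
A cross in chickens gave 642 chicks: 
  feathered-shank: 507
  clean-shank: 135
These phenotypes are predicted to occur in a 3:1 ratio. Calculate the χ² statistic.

5.402

The 3:1 ratio has 4 parts, so with N = 642 the expected counts are:
  feathered-shank: 642 × 3/4 = 481.5
  clean-shank: 642 × 1/4 = 160.5
χ² = Σ (O − E)² / E
  feathered-shank: (507 − 481.5)² / 481.5 = 1.3505
  clean-shank: (135 − 160.5)² / 160.5 = 4.0514
χ² = 1.3505 + 4.0514 = 5.4019 ≈ 5.402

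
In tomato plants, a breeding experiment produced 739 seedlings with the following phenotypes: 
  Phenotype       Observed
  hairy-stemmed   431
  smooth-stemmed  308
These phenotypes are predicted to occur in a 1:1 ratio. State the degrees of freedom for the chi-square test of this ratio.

A goodness-of-fit test with 2 phenotype classes has df = 2 − 1 = 1.

1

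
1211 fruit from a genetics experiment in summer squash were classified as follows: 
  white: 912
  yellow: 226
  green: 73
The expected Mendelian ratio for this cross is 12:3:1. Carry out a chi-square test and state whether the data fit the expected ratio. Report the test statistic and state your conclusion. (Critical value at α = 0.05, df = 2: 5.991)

0.116; consistent

The 12:3:1 ratio has 16 parts, so with N = 1211 the expected counts are:
  white: 1211 × 12/16 = 908.25
  yellow: 1211 × 3/16 = 227.0625
  green: 1211 × 1/16 = 75.6875
χ² = Σ (O − E)² / E
  white: (912 − 908.25)² / 908.25 = 0.0155
  yellow: (226 − 227.0625)² / 227.0625 = 0.0050
  green: (73 − 75.6875)² / 75.6875 = 0.0954
χ² = 0.0155 + 0.0050 + 0.0954 = 0.1159 ≈ 0.116
Degrees of freedom = 3 − 1 = 2; critical value at α = 0.05 is 5.991.
Since 0.116 < 5.991, we fail to reject the null hypothesis — the data are consistent with the 12:3:1 ratio.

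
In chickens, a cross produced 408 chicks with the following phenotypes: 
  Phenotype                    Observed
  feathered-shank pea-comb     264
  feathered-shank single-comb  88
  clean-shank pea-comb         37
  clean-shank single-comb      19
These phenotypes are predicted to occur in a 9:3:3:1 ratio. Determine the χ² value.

The 9:3:3:1 ratio has 16 parts, so with N = 408 the expected counts are:
  feathered-shank pea-comb: 408 × 9/16 = 229.5
  feathered-shank single-comb: 408 × 3/16 = 76.5
  clean-shank pea-comb: 408 × 3/16 = 76.5
  clean-shank single-comb: 408 × 1/16 = 25.5
χ² = Σ (O − E)² / E
  feathered-shank pea-comb: (264 − 229.5)² / 229.5 = 5.1863
  feathered-shank single-comb: (88 − 76.5)² / 76.5 = 1.7288
  clean-shank pea-comb: (37 − 76.5)² / 76.5 = 20.3954
  clean-shank single-comb: (19 − 25.5)² / 25.5 = 1.6569
χ² = 5.1863 + 1.7288 + 20.3954 + 1.6569 = 28.9674 ≈ 28.967

28.967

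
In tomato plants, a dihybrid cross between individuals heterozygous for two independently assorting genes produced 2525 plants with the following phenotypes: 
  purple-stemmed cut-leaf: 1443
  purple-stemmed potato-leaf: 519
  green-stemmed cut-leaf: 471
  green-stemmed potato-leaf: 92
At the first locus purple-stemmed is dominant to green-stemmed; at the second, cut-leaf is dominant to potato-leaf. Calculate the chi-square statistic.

A dihybrid F₂ with independent assortment and complete dominance at both loci gives a 9:3:3:1 phenotypic ratio.
Total ratio parts = 16. Expected numbers out of 2525:
  purple-stemmed cut-leaf: 2525 × 9/16 = 1420.3125
  purple-stemmed potato-leaf: 2525 × 3/16 = 473.4375
  green-stemmed cut-leaf: 2525 × 3/16 = 473.4375
  green-stemmed potato-leaf: 2525 × 1/16 = 157.8125
χ² = Σ (O − E)² / E
  purple-stemmed cut-leaf: (1443 − 1420.3125)² / 1420.3125 = 0.3624
  purple-stemmed potato-leaf: (519 − 473.4375)² / 473.4375 = 4.3848
  green-stemmed cut-leaf: (471 − 473.4375)² / 473.4375 = 0.0125
  green-stemmed potato-leaf: (92 − 157.8125)² / 157.8125 = 27.4458
χ² = 0.3624 + 4.3848 + 0.0125 + 27.4458 = 32.2055 ≈ 32.206

32.206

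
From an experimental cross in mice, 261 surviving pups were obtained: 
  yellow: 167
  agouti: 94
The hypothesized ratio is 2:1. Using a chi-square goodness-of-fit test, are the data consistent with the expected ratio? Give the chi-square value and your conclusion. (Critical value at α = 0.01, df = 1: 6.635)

0.845; consistent

Under the 2:1 hypothesis (Σ ratio = 3, N = 261):
  yellow: 261 × 2/3 = 174
  agouti: 261 × 1/3 = 87
χ² = Σ (O − E)² / E
  yellow: (167 − 174)² / 174 = 0.2816
  agouti: (94 − 87)² / 87 = 0.5632
χ² = 0.2816 + 0.5632 = 0.8448 ≈ 0.845
Degrees of freedom = 2 − 1 = 1; critical value at α = 0.01 is 6.635.
Since 0.845 < 6.635, we fail to reject the null hypothesis — the data are consistent with the 2:1 ratio.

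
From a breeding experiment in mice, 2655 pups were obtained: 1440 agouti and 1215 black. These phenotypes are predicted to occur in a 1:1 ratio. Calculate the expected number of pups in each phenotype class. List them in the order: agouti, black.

Total ratio parts = 2. Expected numbers out of 2655:
  agouti: 2655 × 1/2 = 1327.5
  black: 2655 × 1/2 = 1327.5

1327.5, 1327.5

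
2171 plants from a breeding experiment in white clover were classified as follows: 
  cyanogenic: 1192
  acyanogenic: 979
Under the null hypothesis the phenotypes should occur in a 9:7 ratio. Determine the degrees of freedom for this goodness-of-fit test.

1

A goodness-of-fit test with 2 phenotype classes has df = 2 − 1 = 1.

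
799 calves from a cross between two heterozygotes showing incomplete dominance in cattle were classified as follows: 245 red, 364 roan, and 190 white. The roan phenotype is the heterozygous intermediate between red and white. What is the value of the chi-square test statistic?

With incomplete dominance, a heterozygote × heterozygote cross gives a 1:2:1 phenotypic ratio.
The 1:2:1 ratio has 4 parts, so with N = 799 the expected counts are:
  red: 799 × 1/4 = 199.75
  roan: 799 × 2/4 = 399.5
  white: 799 × 1/4 = 199.75
χ² = Σ (O − E)² / E
  red: (245 − 199.75)² / 199.75 = 10.2506
  roan: (364 − 399.5)² / 399.5 = 3.1546
  white: (190 − 199.75)² / 199.75 = 0.4759
χ² = 10.2506 + 3.1546 + 0.4759 = 13.8811 ≈ 13.881

13.881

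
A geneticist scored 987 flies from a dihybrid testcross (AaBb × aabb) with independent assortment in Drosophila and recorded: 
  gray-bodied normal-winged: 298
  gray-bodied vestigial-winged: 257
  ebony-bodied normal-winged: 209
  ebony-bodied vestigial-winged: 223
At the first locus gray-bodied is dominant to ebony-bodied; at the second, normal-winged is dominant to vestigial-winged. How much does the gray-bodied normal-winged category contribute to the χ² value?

A dihybrid testcross with independent assortment gives a 1:1:1:1 ratio.
Under the 1:1:1:1 hypothesis (Σ ratio = 4, N = 987):
  gray-bodied normal-winged: 987 × 1/4 = 246.75
  gray-bodied vestigial-winged: 987 × 1/4 = 246.75
  ebony-bodied normal-winged: 987 × 1/4 = 246.75
  ebony-bodied vestigial-winged: 987 × 1/4 = 246.75
Contribution of gray-bodied normal-winged: (298 − 246.75)² / 246.75 = 10.6446

10.645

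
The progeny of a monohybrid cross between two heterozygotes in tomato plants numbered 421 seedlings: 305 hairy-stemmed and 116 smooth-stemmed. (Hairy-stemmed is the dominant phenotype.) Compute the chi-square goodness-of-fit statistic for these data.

1.464

For a monohybrid cross between heterozygotes with complete dominance, the expected phenotypic ratio is 3:1.
The 3:1 ratio has 4 parts, so with N = 421 the expected counts are:
  hairy-stemmed: 421 × 3/4 = 315.75
  smooth-stemmed: 421 × 1/4 = 105.25
χ² = Σ (O − E)² / E
  hairy-stemmed: (305 − 315.75)² / 315.75 = 0.3660
  smooth-stemmed: (116 − 105.25)² / 105.25 = 1.0980
χ² = 0.3660 + 1.0980 = 1.464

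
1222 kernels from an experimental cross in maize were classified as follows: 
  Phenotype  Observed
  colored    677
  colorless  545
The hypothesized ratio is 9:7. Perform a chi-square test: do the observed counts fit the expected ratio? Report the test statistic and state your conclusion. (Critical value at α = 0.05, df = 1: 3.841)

0.358; consistent

The 9:7 ratio has 16 parts, so with N = 1222 the expected counts are:
  colored: 1222 × 9/16 = 687.375
  colorless: 1222 × 7/16 = 534.625
χ² = Σ (O − E)² / E
  colored: (677 − 687.375)² / 687.375 = 0.1566
  colorless: (545 − 534.625)² / 534.625 = 0.2013
χ² = 0.1566 + 0.2013 = 0.3579 ≈ 0.358
Degrees of freedom = 2 − 1 = 1; critical value at α = 0.05 is 3.841.
Since 0.358 < 3.841, we fail to reject the null hypothesis — the data are consistent with the 9:7 ratio.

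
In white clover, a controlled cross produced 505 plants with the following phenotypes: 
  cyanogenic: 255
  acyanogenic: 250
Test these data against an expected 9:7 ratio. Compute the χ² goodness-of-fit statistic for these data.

Total ratio parts = 16. Expected numbers out of 505:
  cyanogenic: 505 × 9/16 = 284.0625
  acyanogenic: 505 × 7/16 = 220.9375
χ² = Σ (O − E)² / E
  cyanogenic: (255 − 284.0625)² / 284.0625 = 2.9734
  acyanogenic: (250 − 220.9375)² / 220.9375 = 3.8229
χ² = 2.9734 + 3.8229 = 6.7963 ≈ 6.796

6.796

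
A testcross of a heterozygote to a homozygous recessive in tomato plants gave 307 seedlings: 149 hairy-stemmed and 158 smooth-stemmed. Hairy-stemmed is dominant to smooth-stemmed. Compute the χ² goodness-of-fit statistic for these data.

0.264

A testcross of a heterozygote (Aa × aa) gives a 1:1 phenotypic ratio.
The 1:1 ratio has 2 parts, so with N = 307 the expected counts are:
  hairy-stemmed: 307 × 1/2 = 153.5
  smooth-stemmed: 307 × 1/2 = 153.5
χ² = Σ (O − E)² / E
  hairy-stemmed: (149 − 153.5)² / 153.5 = 0.1319
  smooth-stemmed: (158 − 153.5)² / 153.5 = 0.1319
χ² = 0.1319 + 0.1319 = 0.2638 ≈ 0.264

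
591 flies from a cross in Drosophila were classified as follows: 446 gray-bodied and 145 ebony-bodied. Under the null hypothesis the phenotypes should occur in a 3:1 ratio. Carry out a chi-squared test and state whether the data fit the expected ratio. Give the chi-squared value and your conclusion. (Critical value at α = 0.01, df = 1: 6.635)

Expected counts for N = 591 under a 3:1 ratio (total parts = 4):
  gray-bodied: 591 × 3/4 = 443.25
  ebony-bodied: 591 × 1/4 = 147.75
χ² = Σ (O − E)² / E
  gray-bodied: (446 − 443.25)² / 443.25 = 0.0171
  ebony-bodied: (145 − 147.75)² / 147.75 = 0.0512
χ² = 0.0171 + 0.0512 = 0.0683 ≈ 0.068
Degrees of freedom = 2 − 1 = 1; critical value at α = 0.01 is 6.635.
Since 0.068 < 6.635, we fail to reject the null hypothesis — the data are consistent with the 3:1 ratio.

0.068; consistent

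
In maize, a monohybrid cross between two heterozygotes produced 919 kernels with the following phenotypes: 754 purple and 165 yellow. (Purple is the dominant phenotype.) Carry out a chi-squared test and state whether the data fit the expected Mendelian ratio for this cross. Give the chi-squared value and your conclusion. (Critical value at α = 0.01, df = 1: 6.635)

24.331; not consistent

For a monohybrid cross between heterozygotes with complete dominance, the expected phenotypic ratio is 3:1.
Expected counts for N = 919 under a 3:1 ratio (total parts = 4):
  purple: 919 × 3/4 = 689.25
  yellow: 919 × 1/4 = 229.75
χ² = Σ (O − E)² / E
  purple: (754 − 689.25)² / 689.25 = 6.0828
  yellow: (165 − 229.75)² / 229.75 = 18.2484
χ² = 6.0828 + 18.2484 = 24.3312 ≈ 24.331
Degrees of freedom = 2 − 1 = 1; critical value at α = 0.01 is 6.635.
Since 24.331 > 6.635, we reject the null hypothesis — the data do not fit the 3:1 ratio.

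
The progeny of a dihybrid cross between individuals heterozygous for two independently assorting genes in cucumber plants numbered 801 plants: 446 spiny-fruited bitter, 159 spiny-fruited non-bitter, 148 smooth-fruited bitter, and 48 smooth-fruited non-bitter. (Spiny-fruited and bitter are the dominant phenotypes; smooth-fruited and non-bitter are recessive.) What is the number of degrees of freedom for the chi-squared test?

A dihybrid F₂ with independent assortment and complete dominance at both loci gives a 9:3:3:1 phenotypic ratio.
A goodness-of-fit test with 4 phenotype classes has df = 4 − 1 = 3.

3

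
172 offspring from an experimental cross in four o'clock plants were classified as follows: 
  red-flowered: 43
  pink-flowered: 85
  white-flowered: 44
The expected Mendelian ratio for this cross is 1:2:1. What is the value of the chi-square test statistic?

0.035

Total ratio parts = 4. Expected numbers out of 172:
  red-flowered: 172 × 1/4 = 43
  pink-flowered: 172 × 2/4 = 86
  white-flowered: 172 × 1/4 = 43
χ² = Σ (O − E)² / E
  red-flowered: (43 − 43)² / 43 = 0.0000
  pink-flowered: (85 − 86)² / 86 = 0.0116
  white-flowered: (44 − 43)² / 43 = 0.0233
χ² = 0.0000 + 0.0116 + 0.0233 = 0.0349 ≈ 0.035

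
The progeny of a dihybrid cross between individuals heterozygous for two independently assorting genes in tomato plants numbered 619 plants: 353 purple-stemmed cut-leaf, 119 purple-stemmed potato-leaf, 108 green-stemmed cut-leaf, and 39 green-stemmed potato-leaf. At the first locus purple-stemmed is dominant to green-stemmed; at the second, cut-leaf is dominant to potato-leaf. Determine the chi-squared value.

0.703

A dihybrid F₂ with independent assortment and complete dominance at both loci gives a 9:3:3:1 phenotypic ratio.
Expected counts for N = 619 under a 9:3:3:1 ratio (total parts = 16):
  purple-stemmed cut-leaf: 619 × 9/16 = 348.1875
  purple-stemmed potato-leaf: 619 × 3/16 = 116.0625
  green-stemmed cut-leaf: 619 × 3/16 = 116.0625
  green-stemmed potato-leaf: 619 × 1/16 = 38.6875
χ² = Σ (O − E)² / E
  purple-stemmed cut-leaf: (353 − 348.1875)² / 348.1875 = 0.0665
  purple-stemmed potato-leaf: (119 − 116.0625)² / 116.0625 = 0.0743
  green-stemmed cut-leaf: (108 − 116.0625)² / 116.0625 = 0.5601
  green-stemmed potato-leaf: (39 − 38.6875)² / 38.6875 = 0.0025
χ² = 0.0665 + 0.0743 + 0.5601 + 0.0025 = 0.7034 ≈ 0.703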